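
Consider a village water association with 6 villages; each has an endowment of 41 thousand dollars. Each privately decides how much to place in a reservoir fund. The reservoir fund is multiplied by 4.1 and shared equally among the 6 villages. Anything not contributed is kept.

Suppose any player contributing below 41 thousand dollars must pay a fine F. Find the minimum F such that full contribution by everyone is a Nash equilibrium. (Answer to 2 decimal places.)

12.98 thousand dollars

Given the others contribute fully, the best deviation is to contribute 0 (any partial contribution still incurs the fine and gives up units whose private return 0.6833 is below 1).
Deviating from 41 to 0 saves 41 thousand dollars but forfeits the deviator's share of the drop in the reservoir fund: 4.1/6 × 41 = 28.02.
So the deviation gain is 41 − 28.02 = 12.98, and the fine must be at least 12.98 thousand dollars to wipe it out.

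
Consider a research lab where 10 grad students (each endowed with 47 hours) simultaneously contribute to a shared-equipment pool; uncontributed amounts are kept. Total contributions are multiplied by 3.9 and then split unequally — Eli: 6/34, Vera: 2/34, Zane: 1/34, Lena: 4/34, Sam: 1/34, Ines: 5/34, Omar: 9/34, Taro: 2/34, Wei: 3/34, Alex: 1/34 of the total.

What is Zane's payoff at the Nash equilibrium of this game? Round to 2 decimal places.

52.39 hours

Player j's private return per contributed unit is 3.9 × (j's share). Contributing is weakly dominant for j when that share is at least 1/3.9 = 0.2564, and contributing 0 is dominant otherwise.
Omar alone (share 9/34) is above the threshold, contributing 47; the remaining 9 contribute 0. Total contributed: 47.
Zane keeps 47 and receives 3.9 × 47 × 1/34 = 5.39 from the shared-equipment pool, for a payoff of 52.39.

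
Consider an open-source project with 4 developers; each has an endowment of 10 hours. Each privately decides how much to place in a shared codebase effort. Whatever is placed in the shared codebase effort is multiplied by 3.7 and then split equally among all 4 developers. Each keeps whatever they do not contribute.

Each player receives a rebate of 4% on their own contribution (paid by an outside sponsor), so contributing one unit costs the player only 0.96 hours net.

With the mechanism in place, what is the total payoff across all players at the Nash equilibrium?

40.00 hours

With the mechanism, a contributed unit returns (3.7/4) / 0.96 = 0.9635 per unit of net cost — still below 1 — so contributing 0 remains dominant for every player.
Everyone keeps their endowment and the group total is 4 × 10 = 40.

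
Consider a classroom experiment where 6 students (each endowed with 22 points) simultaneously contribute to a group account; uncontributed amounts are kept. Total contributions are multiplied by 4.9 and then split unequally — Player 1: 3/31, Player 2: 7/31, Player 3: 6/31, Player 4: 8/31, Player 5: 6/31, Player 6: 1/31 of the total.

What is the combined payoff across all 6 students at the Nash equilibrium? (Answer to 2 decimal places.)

For player j, contributing a unit is worthwhile iff 4.9 × (j's share) ≥ 1, i.e. iff j's share is at least 0.2041.
Player 2 and Player 4 clear that bar, contributing 22 each; the remaining 4 contribute 0. Total contributed: 44.
The group account pays out 4.9 × 44 = 215.60 in total (split across the unequal shares, but the aggregate is all that matters for the group sum).
The 4 free-riders keep 22 each, adding 88. Group total = 88 + 215.60 = 303.60.

303.60 points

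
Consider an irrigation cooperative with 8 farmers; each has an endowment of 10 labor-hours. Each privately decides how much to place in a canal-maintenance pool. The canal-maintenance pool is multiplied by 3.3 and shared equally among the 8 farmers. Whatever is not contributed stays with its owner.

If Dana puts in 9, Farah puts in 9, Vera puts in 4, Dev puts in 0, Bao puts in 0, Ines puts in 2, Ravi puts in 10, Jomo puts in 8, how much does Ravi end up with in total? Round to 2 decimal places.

17.33 labor-hours

Total contributed: 9 + 9 + 4 + 0 + 0 + 2 + 10 + 8 = 42.
Each receives 3.3 × 42 / 8 = 17.33 from the canal-maintenance pool.
Ravi keeps 10 − 10 = 0, so Ravi's payoff is 0 + 17.33 = 17.33.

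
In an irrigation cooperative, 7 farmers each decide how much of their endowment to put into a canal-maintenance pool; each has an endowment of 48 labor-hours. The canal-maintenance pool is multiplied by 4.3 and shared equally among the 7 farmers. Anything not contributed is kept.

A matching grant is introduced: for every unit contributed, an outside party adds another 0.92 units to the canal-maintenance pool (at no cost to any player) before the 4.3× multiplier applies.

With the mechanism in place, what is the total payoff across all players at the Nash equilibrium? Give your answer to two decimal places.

With the mechanism, a contributed unit returns 4.3 × 1.92 / 7 = 1.1794 per unit of net cost to the contributor — now above 1 — so contributing fully is weakly dominant for every player.
So the Nash equilibrium is full contribution by all 7; the group earns 4.3 × 1.92 × 336 = 2774.02.

2774.02 labor-hours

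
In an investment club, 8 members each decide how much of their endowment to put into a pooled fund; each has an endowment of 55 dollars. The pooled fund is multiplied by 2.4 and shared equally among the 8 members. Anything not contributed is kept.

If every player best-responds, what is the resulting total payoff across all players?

Each contributed unit returns 2.4/8 = 0.3000 to its contributor — below 1 — so contributing 0 is dominant for every player. At the Nash equilibrium everyone keeps their 55, and the group total is 8 × 55 = 440.

440.00 dollars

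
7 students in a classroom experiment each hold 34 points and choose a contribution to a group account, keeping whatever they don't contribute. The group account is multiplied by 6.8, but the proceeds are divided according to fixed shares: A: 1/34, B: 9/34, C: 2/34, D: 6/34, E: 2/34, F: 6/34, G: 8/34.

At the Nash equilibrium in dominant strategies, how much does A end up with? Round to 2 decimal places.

For player j, contributing a unit is worthwhile iff 6.8 × (j's share) ≥ 1, i.e. iff j's share is at least 0.1471.
B, D, F and G are above the threshold, contributing 34 each; the remaining 3 contribute 0. Total contributed: 136.
A keeps 34 and receives 6.8 × 136 × 1/34 = 27.20 from the group account, for a payoff of 61.20.

61.20 points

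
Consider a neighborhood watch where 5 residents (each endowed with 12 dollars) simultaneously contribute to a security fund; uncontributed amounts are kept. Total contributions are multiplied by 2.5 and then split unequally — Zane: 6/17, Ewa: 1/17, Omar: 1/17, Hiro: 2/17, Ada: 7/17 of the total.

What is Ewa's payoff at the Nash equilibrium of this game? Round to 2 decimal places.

Each unit j contributes comes back to j as 2.5 × (j's share), so j prefers to contribute only if that share exceeds 1/2.5 = 0.4000; otherwise keeping the unit dominates.
Only Ada (7/17) clears that bar, contributing 12; the remaining 4 contribute 0. Total contributed: 12.
Ewa keeps 12 and receives 2.5 × 12 × 1/17 = 1.76 from the security fund, for a payoff of 13.76.

13.76 dollars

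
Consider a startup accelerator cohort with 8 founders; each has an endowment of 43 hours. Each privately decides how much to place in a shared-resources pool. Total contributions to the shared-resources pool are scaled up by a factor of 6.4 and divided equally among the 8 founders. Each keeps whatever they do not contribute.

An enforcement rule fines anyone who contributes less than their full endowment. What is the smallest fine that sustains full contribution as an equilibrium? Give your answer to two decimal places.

Given the others contribute fully, the best deviation is to contribute 0 (any partial contribution still incurs the fine and gives up units whose private return 0.8000 is below 1).
Deviating from 43 to 0 saves 43 hours but forfeits the deviator's share of the drop in the shared-resources pool: 6.4/8 × 43 = 34.40.
So the deviation gain is 43 − 34.40 = 8.60, and the fine must be at least 8.60 hours to wipe it out.

8.60 hours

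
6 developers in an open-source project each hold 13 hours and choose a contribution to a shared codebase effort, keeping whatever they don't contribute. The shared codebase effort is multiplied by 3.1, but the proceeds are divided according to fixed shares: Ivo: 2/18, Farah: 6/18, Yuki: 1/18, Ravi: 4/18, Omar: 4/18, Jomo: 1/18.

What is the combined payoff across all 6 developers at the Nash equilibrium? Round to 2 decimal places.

Player j's private return per contributed unit is 3.1 × (j's share). Contributing is weakly dominant for j when that share is at least 1/3.1 = 0.3226, and contributing 0 is dominant otherwise.
Farah alone (share 6/18) is above the threshold, contributing 13; the remaining 5 contribute 0. Total contributed: 13.
The shared codebase effort pays out 3.1 × 13 = 40.30 in total (split across the unequal shares, but the aggregate is all that matters for the group sum).
The 5 free-riders keep 13 each, adding 65. Group total = 65 + 40.30 = 105.30.

105.30 hours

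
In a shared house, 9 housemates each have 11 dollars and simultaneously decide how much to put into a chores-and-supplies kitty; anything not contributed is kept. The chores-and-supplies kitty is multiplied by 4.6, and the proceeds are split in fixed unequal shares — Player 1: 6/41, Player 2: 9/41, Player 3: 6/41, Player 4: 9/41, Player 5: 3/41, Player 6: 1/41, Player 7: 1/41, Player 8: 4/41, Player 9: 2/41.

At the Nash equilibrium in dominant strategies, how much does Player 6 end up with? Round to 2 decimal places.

Player j's private return per contributed unit is 4.6 × (j's share). Contributing is weakly dominant for j when that share is at least 1/4.6 = 0.2174, and contributing 0 is dominant otherwise.
Player 2 and Player 4 are above the threshold, contributing 11 each; the remaining 7 contribute 0. Total contributed: 22.
Player 6 keeps 11 and receives 4.6 × 22 × 1/41 = 2.47 from the chores-and-supplies kitty, for a payoff of 13.47.

13.47 dollars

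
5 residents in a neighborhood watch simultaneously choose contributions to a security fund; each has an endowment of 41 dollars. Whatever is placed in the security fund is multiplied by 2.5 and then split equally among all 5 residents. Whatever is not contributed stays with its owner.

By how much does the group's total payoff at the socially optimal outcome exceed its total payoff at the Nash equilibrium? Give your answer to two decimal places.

Each contributed unit returns 2.5/5 = 0.5000 to its contributor — below 1 — so contributing 0 is dominant for every player. At the Nash equilibrium everyone keeps their 41, and the group total is 5 × 41 = 205.
Each contributed unit returns 2.500 to the group as a whole (0.5000 to each of 5 players), which exceeds 1, so the social optimum is full contribution: group total = 2.500 × 205 = 512.50.
Efficiency loss = 512.50 − 205 = 307.50.

307.50 dollars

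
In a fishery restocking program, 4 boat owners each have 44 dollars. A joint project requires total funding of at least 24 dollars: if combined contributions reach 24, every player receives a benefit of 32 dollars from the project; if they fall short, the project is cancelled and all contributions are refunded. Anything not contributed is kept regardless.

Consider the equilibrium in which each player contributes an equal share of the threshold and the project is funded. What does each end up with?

Equal share of the threshold: 24/4 = 6.
At this profile no one gains by cutting their contribution: any cut drops the total below 24, the project is cancelled, contributions are refunded, and the deviator ends with 44, which is less than 44 − 6 + 32 = 70. Contributing more than 6 just wastes the excess. So contributing exactly 6 is a best response.
Each player's payoff: 44 − 6 + 32 = 70.

70 dollars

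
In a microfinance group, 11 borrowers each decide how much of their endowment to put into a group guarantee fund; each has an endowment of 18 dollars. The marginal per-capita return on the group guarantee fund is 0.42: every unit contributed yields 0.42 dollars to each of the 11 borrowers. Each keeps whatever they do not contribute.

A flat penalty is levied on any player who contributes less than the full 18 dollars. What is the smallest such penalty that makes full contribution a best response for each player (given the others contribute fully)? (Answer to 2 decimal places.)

Given the others contribute fully, the best deviation is to contribute 0 (any partial contribution still incurs the fine and gives up units whose private return 0.42 is below 1).
Deviating from 18 to 0 saves 18 dollars but forfeits the deviator's share of the drop in the group guarantee fund: 0.42 × 18 = 7.56.
So the deviation gain is 18 − 7.56 = 10.44, and the fine must be at least 10.44 dollars to wipe it out.

10.44 dollars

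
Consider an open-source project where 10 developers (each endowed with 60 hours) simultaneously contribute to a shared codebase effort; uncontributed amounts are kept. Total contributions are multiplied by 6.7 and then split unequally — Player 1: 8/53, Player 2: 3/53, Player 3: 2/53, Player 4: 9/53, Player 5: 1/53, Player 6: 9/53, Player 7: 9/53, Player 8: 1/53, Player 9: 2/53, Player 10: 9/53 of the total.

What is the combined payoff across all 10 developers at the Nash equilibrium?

For player j, contributing a unit is worthwhile iff 6.7 × (j's share) ≥ 1, i.e. iff j's share is at least 0.1493.
Player 1, Player 4, Player 6, Player 7 and Player 10 clear that bar, contributing 60 each; the remaining 5 contribute 0. Total contributed: 300.
The shared codebase effort pays out 6.7 × 300 = 2010.00 in total (split across the unequal shares, but the aggregate is all that matters for the group sum).
The 5 free-riders keep 60 each, adding 300. Group total = 300 + 2010.00 = 2310.00.

2310.00 hours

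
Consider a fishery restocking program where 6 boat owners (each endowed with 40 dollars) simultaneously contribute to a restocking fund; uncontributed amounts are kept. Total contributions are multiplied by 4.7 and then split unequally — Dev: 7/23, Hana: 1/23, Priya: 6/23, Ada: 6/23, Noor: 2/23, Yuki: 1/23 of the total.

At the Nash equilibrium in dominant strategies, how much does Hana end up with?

Each unit j contributes comes back to j as 4.7 × (j's share), so j prefers to contribute only if that share exceeds 1/4.7 = 0.2128; otherwise keeping the unit dominates.
Dev, Priya and Ada are above the threshold, contributing 40 each; the remaining 3 contribute 0. Total contributed: 120.
Hana keeps 40 and receives 4.7 × 120 × 1/23 = 24.52 from the restocking fund, for a payoff of 64.52.

64.52 dollars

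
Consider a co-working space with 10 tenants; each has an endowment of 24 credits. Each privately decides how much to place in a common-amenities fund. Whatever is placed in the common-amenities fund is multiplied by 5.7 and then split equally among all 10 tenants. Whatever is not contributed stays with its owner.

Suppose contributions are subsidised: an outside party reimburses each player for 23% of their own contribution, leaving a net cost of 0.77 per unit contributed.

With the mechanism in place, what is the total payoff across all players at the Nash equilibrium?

Even with the mechanism, each unit contributed returns only (5.7/10) / 0.77 = 0.7403 per unit of net cost, so contributing nothing is still dominant.
At the Nash equilibrium no one contributes; group total payoff = 10 × 24 = 240.

240.00 credits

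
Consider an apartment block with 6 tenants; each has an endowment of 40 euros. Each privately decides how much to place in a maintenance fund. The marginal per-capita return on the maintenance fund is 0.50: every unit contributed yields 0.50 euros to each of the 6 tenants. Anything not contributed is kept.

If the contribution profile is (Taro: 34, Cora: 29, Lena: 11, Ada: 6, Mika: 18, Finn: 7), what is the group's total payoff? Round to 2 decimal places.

Total contributed: 34 + 29 + 11 + 6 + 18 + 7 = 105; total kept: 6 × 40 − 105 = 135.
The maintenance fund pays out 0.50 × 6 × 105 = 315.00 in aggregate.
Group total = 135 + 315.00 = 450.00.

450.00 euros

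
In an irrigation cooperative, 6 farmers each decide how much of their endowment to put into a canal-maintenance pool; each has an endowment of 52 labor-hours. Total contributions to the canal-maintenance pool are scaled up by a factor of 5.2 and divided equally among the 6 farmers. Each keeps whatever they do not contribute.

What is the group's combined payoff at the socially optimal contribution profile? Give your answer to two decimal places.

1622.40 labor-hours

Each contributed unit returns 5.200 to the group as a whole (0.8667 to each of 6 players), which exceeds 1, so the social optimum is full contribution: group total = 5.200 × 312 = 1622.40.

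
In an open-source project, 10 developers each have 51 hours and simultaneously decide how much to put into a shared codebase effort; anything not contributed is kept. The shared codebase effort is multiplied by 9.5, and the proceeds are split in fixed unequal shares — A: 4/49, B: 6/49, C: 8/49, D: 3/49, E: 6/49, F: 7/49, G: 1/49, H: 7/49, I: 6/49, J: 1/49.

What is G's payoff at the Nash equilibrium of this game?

110.33 hours

Each unit j contributes comes back to j as 9.5 × (j's share), so j prefers to contribute only if that share exceeds 1/9.5 = 0.1053; otherwise keeping the unit dominates.
B, C, E, F, H and I are above the threshold, contributing 51 each; the remaining 4 contribute 0. Total contributed: 306.
G keeps 51 and receives 9.5 × 306 × 1/49 = 59.33 from the shared codebase effort, for a payoff of 110.33.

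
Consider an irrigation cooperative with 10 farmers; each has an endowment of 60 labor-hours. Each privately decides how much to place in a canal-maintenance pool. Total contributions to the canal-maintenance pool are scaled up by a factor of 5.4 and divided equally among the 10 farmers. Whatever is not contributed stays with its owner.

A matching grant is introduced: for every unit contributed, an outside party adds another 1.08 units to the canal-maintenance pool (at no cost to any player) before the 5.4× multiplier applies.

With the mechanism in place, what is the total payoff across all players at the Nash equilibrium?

6739.20 labor-hours

With the mechanism, a contributed unit returns 5.4 × 2.08 / 10 = 1.1232 per unit of net cost to the contributor — now above 1 — so contributing fully is weakly dominant for every player.
At the Nash equilibrium everyone contributes 60. Group total payoff = 5.4 × 2.08 × 600 = 6739.20.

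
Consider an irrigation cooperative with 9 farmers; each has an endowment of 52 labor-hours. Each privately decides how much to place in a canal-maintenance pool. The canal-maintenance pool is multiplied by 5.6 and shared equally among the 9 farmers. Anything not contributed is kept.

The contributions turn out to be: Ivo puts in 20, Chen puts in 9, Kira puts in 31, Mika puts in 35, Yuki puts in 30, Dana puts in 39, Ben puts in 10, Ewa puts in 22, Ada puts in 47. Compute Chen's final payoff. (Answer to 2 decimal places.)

Total contributed: 20 + 9 + 31 + 35 + 30 + 39 + 10 + 22 + 47 = 243.
Each receives 5.6 × 243 / 9 = 151.20 from the canal-maintenance pool.
Chen keeps 52 − 9 = 43, so Chen's payoff is 43 + 151.20 = 194.20.

194.20 labor-hours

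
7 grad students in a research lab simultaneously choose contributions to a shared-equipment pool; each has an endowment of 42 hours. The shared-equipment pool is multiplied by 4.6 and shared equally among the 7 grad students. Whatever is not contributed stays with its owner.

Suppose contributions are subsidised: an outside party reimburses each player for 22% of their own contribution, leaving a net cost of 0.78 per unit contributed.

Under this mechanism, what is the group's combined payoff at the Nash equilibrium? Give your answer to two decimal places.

294.00 hours

With the mechanism, a contributed unit returns (4.6/7) / 0.78 = 0.8425 per unit of net cost — still below 1 — so contributing 0 remains dominant for every player.
Everyone keeps their endowment and the group total is 7 × 42 = 294.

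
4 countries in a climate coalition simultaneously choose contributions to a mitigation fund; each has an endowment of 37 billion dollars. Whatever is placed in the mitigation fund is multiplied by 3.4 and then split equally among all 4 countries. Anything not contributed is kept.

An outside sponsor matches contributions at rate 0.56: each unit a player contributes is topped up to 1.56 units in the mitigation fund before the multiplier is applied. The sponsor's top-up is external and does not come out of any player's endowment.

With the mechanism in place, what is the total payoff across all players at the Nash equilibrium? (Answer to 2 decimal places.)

784.99 billion dollars

With the mechanism, a contributed unit returns 3.4 × 1.56 / 4 = 1.3260 per unit of net cost to the contributor — now above 1 — so contributing fully is weakly dominant for every player.
At the Nash equilibrium everyone contributes 37. Group total payoff = 3.4 × 1.56 × 148 = 784.99.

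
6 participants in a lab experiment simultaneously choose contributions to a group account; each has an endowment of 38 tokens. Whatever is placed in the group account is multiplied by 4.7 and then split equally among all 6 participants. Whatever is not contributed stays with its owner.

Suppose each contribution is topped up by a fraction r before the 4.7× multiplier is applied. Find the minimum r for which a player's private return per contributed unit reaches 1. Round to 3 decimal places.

0.277

With matching at rate r, one contributed unit becomes (1 + r) in the group account and returns 4.7 × (1 + r) / 6 to the contributor.
Setting this equal to 1: 1 + r = 6/4.7 = 1.2766.
So the minimum matching rate is r = 1.2766 − 1 = 0.277.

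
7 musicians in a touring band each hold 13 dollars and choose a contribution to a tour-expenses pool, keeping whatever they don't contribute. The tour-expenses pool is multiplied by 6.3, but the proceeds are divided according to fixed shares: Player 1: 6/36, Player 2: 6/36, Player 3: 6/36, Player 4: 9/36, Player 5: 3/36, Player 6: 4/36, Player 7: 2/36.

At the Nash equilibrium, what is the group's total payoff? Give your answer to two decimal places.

A player with share s gets back 6.3·s per unit contributed, so full contribution is dominant for anyone with s > 1/6.3 = 0.1587 and zero contribution is dominant for anyone below.
The shares above 0.1587 belong to Player 1, Player 2, Player 3 and Player 4, contributing 13 each; the remaining 3 contribute 0. Total contributed: 52.
The tour-expenses pool pays out 6.3 × 52 = 327.60 in total (split across the unequal shares, but the aggregate is all that matters for the group sum).
The 3 free-riders keep 13 each, adding 39. Group total = 39 + 327.60 = 366.60.

366.60 dollars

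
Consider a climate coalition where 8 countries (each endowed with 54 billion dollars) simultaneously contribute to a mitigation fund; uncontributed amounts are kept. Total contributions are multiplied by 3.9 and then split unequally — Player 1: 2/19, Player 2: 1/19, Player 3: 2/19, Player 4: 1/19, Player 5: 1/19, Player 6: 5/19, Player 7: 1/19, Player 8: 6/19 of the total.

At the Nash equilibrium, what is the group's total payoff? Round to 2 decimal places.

745.20 billion dollars

Player j's private return per contributed unit is 3.9 × (j's share). Contributing is weakly dominant for j when that share is at least 1/3.9 = 0.2564, and contributing 0 is dominant otherwise.
Player 6 and Player 8 are above the threshold, contributing 54 each; the remaining 6 contribute 0. Total contributed: 108.
The mitigation fund pays out 3.9 × 108 = 421.20 in total (split across the unequal shares, but the aggregate is all that matters for the group sum).
The 6 free-riders keep 54 each, adding 324. Group total = 324 + 421.20 = 745.20.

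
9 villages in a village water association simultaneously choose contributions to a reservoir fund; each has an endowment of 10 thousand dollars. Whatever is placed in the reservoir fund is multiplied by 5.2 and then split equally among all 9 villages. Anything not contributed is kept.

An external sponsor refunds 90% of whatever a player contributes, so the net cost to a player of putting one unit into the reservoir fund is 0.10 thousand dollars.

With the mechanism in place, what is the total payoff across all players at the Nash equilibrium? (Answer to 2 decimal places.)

549.00 thousand dollars

With the mechanism, a contributed unit returns (5.2/9) / 0.10 = 5.7778 per unit of net cost to the contributor — now above 1 — so contributing fully is weakly dominant for every player.
At the Nash equilibrium everyone contributes 10. Group total payoff = 9 × (10 × 0.90 + 5.2 × 10) = 549.00.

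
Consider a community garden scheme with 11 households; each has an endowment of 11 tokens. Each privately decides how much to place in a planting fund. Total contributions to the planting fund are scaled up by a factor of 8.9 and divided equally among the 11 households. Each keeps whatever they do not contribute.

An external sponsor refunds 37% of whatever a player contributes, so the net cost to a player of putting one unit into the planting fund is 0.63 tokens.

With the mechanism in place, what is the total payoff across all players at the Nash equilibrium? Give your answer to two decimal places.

1121.67 tokens

Under the mechanism each unit contributed yields (8.9/11) / 0.63 = 1.2843 back to its contributor per unit of net cost, which exceeds 1, making full contribution the dominant choice for everyone.
So the Nash equilibrium is full contribution by all 11; the group earns 11 × (11 × 0.37 + 8.9 × 11) = 1121.67.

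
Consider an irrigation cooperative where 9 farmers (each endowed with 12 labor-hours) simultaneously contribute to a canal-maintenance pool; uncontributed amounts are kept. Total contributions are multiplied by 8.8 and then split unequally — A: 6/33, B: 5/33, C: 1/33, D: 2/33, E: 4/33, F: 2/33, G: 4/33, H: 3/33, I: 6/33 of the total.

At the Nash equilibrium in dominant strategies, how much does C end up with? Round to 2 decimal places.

28.00 labor-hours

For player j, contributing a unit is worthwhile iff 8.8 × (j's share) ≥ 1, i.e. iff j's share is at least 0.1136.
A, B, E, G and I clear that bar, contributing 12 each; the remaining 4 contribute 0. Total contributed: 60.
C keeps 12 and receives 8.8 × 60 × 1/33 = 16.00 from the canal-maintenance pool, for a payoff of 28.00.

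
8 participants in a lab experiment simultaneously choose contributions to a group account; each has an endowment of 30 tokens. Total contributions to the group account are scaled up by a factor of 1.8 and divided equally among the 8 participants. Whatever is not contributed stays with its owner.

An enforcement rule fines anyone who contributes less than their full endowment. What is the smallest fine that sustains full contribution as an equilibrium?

Given the others contribute fully, the best deviation is to contribute 0 (any partial contribution still incurs the fine and gives up units whose private return 0.2250 is below 1).
Deviating from 30 to 0 saves 30 tokens but forfeits the deviator's share of the drop in the group account: 1.8/8 × 30 = 6.75.
So the deviation gain is 30 − 6.75 = 23.25, and the fine must be at least 23.25 tokens to wipe it out.

23.25 tokens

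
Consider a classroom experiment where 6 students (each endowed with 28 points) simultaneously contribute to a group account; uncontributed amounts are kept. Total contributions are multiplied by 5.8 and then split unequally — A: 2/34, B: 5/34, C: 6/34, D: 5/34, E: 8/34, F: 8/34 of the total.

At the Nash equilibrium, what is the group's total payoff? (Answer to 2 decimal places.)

For player j, contributing a unit is worthwhile iff 5.8 × (j's share) ≥ 1, i.e. iff j's share is at least 0.1724.
C, E and F clear that bar, contributing 28 each; the remaining 3 contribute 0. Total contributed: 84.
The group account pays out 5.8 × 84 = 487.20 in total (split across the unequal shares, but the aggregate is all that matters for the group sum).
The 3 free-riders keep 28 each, adding 84. Group total = 84 + 487.20 = 571.20.

571.20 points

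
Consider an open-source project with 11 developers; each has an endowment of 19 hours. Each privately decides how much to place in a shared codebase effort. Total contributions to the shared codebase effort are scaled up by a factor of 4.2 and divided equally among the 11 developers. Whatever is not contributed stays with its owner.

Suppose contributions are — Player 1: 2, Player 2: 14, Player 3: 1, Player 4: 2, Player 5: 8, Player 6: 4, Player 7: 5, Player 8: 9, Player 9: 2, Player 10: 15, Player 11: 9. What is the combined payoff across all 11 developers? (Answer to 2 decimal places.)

436.20 hours

Total contributed: 2 + 14 + 1 + 2 + 8 + 4 + 5 + 9 + 2 + 15 + 9 = 71; total kept: 11 × 19 − 71 = 138.
The shared codebase effort pays out 4.2 × 71 = 298.20 in aggregate.
Group total = 138 + 298.20 = 436.20.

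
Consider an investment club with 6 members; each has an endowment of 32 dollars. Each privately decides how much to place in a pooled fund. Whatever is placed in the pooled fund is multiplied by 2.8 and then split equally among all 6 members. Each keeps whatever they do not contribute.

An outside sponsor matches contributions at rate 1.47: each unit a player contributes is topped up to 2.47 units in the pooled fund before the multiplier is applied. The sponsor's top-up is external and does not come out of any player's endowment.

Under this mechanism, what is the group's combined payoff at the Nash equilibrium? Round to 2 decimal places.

The effective private return per unit is now 2.8 × 2.47 / 6 = 1.1527 > 1, so every player's dominant strategy flips to full contribution.
At the Nash equilibrium everyone contributes 32. Group total payoff = 2.8 × 2.47 × 192 = 1327.87.

1327.87 dollars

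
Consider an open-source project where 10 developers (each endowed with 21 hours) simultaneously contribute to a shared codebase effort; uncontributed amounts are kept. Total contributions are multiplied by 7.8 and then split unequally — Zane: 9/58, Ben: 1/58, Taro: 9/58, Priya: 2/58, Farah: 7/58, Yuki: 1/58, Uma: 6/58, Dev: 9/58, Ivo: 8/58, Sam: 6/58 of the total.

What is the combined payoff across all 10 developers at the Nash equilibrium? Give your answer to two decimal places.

Each unit j contributes comes back to j as 7.8 × (j's share), so j prefers to contribute only if that share exceeds 1/7.8 = 0.1282; otherwise keeping the unit dominates.
Zane, Taro, Dev and Ivo are above the threshold, contributing 21 each; the remaining 6 contribute 0. Total contributed: 84.
The shared codebase effort pays out 7.8 × 84 = 655.20 in total (split across the unequal shares, but the aggregate is all that matters for the group sum).
The 6 free-riders keep 21 each, adding 126. Group total = 126 + 655.20 = 781.20.

781.20 hours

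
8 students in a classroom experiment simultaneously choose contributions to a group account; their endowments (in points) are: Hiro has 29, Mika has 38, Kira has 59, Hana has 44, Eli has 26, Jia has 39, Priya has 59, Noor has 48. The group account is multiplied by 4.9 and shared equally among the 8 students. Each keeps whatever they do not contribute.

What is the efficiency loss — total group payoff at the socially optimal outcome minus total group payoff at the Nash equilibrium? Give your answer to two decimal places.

1333.80 points

The private return per contributed unit is 4.9/8 = 0.6125 < 1 for every player regardless of endowment, so the Nash equilibrium is zero contribution and the group total is Σ E_j = 29 + 38 + 59 + 44 + 26 + 39 + 59 + 48 = 342.
Each contributed unit returns 4.900 to the group, so the social optimum is full contribution by everyone: group total = 4.900 × 342 = 1675.80.
Efficiency loss = (4.900 − 1) × 342 = 1333.80.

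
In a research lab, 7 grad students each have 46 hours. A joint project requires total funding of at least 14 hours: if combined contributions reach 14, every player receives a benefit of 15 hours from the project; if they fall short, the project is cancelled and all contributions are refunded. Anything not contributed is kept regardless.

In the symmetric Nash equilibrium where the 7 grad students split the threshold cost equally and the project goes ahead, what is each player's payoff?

Equal share of the threshold: 14/7 = 2.
At this profile no one gains by cutting their contribution: any cut drops the total below 14, the project is cancelled, contributions are refunded, and the deviator ends with 46, which is less than 46 − 2 + 15 = 59. Contributing more than 2 just wastes the excess. So contributing exactly 2 is a best response.
Each player's payoff: 46 − 2 + 15 = 59.

59 hours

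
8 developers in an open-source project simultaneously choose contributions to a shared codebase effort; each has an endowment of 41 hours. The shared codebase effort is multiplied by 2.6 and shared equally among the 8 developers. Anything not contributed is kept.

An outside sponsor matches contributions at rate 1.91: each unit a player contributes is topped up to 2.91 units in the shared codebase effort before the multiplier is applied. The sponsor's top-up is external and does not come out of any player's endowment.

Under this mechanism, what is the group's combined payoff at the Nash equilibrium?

Even with the mechanism, each unit contributed returns only 2.6 × 2.91 / 8 = 0.9458 per unit of net cost, so contributing nothing is still dominant.
Everyone keeps their endowment and the group total is 8 × 41 = 328.

328.00 hours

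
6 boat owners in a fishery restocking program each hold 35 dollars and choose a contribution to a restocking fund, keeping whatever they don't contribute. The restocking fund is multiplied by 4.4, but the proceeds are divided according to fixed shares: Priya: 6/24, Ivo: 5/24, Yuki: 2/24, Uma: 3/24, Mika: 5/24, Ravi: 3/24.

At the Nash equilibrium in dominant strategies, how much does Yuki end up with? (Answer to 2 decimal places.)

Player j's private return per contributed unit is 4.4 × (j's share). Contributing is weakly dominant for j when that share is at least 1/4.4 = 0.2273, and contributing 0 is dominant otherwise.
Priya alone (share 6/24) is above the threshold, contributing 35; the remaining 5 contribute 0. Total contributed: 35.
Yuki keeps 35 and receives 4.4 × 35 × 2/24 = 12.83 from the restocking fund, for a payoff of 47.83.

47.83 dollars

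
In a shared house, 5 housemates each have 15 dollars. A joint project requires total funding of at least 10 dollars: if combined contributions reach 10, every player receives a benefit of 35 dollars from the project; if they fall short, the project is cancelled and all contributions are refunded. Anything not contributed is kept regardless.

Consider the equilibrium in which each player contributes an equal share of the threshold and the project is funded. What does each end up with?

48 dollars

Equal share of the threshold: 10/5 = 2.
At this profile no one gains by cutting their contribution: any cut drops the total below 10, the project is cancelled, contributions are refunded, and the deviator ends with 15, which is less than 15 − 2 + 35 = 48. Contributing more than 2 just wastes the excess. So contributing exactly 2 is a best response.
Each player's payoff: 15 − 2 + 35 = 48.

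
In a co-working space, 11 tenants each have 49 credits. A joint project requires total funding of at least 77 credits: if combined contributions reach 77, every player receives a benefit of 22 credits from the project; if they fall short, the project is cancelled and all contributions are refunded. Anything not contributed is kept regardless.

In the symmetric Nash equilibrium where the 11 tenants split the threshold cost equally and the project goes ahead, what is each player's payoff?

Equal share of the threshold: 77/11 = 7.
At this profile no one gains by cutting their contribution: any cut drops the total below 77, the project is cancelled, contributions are refunded, and the deviator ends with 49, which is less than 49 − 7 + 22 = 64. Contributing more than 7 just wastes the excess. So contributing exactly 7 is a best response.
Each player's payoff: 49 − 7 + 22 = 64.

64 credits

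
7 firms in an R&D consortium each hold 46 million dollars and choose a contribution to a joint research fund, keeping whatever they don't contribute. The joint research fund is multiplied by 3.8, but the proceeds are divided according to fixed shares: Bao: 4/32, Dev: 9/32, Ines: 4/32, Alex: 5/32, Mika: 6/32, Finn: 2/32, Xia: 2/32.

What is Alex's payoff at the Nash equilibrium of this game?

For player j, contributing a unit is worthwhile iff 3.8 × (j's share) ≥ 1, i.e. iff j's share is at least 0.2632.
Dev alone (share 9/32) is above the threshold, contributing 46; the remaining 6 contribute 0. Total contributed: 46.
Alex keeps 46 and receives 3.8 × 46 × 5/32 = 27.31 from the joint research fund, for a payoff of 73.31.

73.31 million dollars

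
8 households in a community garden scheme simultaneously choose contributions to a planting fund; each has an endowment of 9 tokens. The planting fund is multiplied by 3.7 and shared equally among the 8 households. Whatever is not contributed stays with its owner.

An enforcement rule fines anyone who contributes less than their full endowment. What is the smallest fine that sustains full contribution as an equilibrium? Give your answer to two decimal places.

4.84 tokens

Given the others contribute fully, the best deviation is to contribute 0 (any partial contribution still incurs the fine and gives up units whose private return 0.4625 is below 1).
Deviating from 9 to 0 saves 9 tokens but forfeits the deviator's share of the drop in the planting fund: 3.7/8 × 9 = 4.16.
So the deviation gain is 9 − 4.16 = 4.84, and the fine must be at least 4.84 tokens to wipe it out.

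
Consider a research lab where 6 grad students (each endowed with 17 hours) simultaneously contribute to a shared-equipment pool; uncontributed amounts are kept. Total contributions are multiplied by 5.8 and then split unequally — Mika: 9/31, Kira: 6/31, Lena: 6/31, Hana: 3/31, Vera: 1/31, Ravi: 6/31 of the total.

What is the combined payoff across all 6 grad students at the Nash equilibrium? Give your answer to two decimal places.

A player with share s gets back 5.8·s per unit contributed, so full contribution is dominant for anyone with s > 1/5.8 = 0.1724 and zero contribution is dominant for anyone below.
The shares above 0.1724 belong to Mika, Kira, Lena and Ravi, contributing 17 each; the remaining 2 contribute 0. Total contributed: 68.
The shared-equipment pool pays out 5.8 × 68 = 394.40 in total (split across the unequal shares, but the aggregate is all that matters for the group sum).
The 2 free-riders keep 17 each, adding 34. Group total = 34 + 394.40 = 428.40.

428.40 hours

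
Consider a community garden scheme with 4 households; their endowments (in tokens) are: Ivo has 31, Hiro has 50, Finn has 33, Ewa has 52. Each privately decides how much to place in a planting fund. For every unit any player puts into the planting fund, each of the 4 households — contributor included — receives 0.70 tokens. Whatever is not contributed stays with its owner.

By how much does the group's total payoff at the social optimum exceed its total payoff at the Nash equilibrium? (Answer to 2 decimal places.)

The private return per contributed unit is 0.70 < 1 for everyone, so the Nash equilibrium is zero contribution and the group total is Σ E_j = 31 + 50 + 33 + 52 = 166.
Each contributed unit returns 2.800 to the group, so the social optimum is full contribution by everyone: group total = 2.800 × 166 = 464.80.
Efficiency loss = (2.800 − 1) × 166 = 298.80.

298.80 tokens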